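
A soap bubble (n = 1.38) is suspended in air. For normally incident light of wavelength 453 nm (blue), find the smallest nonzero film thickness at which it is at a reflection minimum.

164 nm

At the upper boundary (n = 1.0 to n = 1.38) the reflected ray undergoes a half-wave phase shift.
Bottom surface (1.38 → 1.0): reflection off a lower-index medium gives no phase shift.
Net: one phase inversion between the two reflected rays.
For weak reflection here: 2 n t = m λ.
Minimum nonzero at m = 1: t = λ / (2 n) = 453 / (2 × 1.38) = 164 nm.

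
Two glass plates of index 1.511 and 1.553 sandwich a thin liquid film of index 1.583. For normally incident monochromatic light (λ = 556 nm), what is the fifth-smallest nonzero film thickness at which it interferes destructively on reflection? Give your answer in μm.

0.878 μm

Ray reflecting at the top interface goes from n = 1.511 toward n = 1.583: a half-wave phase shift.
Ray reflecting at the bottom interface goes from n = 1.583 toward n = 1.553: no phase shift.
Exactly one π shift → a net half-wave offset.
For dark reflection here: 2 n t = m λ.
The fifth-smallest nonzero thickness corresponds to m = 5: t = m λ / (2 n) = 5.00 × 556 / (2 × 1.583) = 878 nm.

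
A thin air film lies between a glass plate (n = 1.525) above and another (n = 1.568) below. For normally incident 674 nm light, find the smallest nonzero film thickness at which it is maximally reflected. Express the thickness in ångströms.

At the upper boundary (n = 1.525 to n = 1.0) the reflected ray undergoes no phase shift.
Bottom surface (1.0 → 1.568): reflection off a higher-index medium gives a half-wave phase shift.
Exactly one π shift → a net half-wave offset.
With one net inversion, constructive interference in reflection requires 2 n t = (m + ½) λ.
Minimum at m = 0: t = λ / (4 n) = 674 / (4 × 1.0) = 169 nm.

1685 Å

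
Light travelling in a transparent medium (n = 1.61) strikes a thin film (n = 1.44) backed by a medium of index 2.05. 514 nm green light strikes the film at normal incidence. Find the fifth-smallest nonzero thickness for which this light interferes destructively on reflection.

892 nm

Ray reflecting at the top interface goes from n = 1.61 toward n = 1.44: no phase shift.
Ray reflecting at the bottom interface goes from n = 1.44 toward n = 2.05: a half-wave phase shift.
Exactly one π shift → a net half-wave offset.
With one net inversion, destructive interference in reflection requires 2 n t = m λ.
The fifth-smallest nonzero thickness corresponds to m = 5: t = m λ / (2 n) = 5.00 × 514 / (2 × 1.44) = 892 nm.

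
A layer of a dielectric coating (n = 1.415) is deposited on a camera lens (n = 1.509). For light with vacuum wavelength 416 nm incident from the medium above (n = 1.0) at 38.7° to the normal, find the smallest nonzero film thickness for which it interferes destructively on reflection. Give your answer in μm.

0.0819 μm

At the upper boundary (n = 1.0 to n = 1.415) the reflected ray undergoes a half-wave phase shift.
Ray reflecting at the bottom interface goes from n = 1.415 toward n = 1.509: a half-wave phase shift.
Zero or two π shifts → no net half-wave offset.
For weak reflection here: 2 n t cos θ_r = (m + ½) λ.
Snell's law: 1.0 sin 38.7° = 1.415 sin θ_r → sin θ_r = 0.442, cos θ_r = 0.897.
Minimum at m = 0: t = λ / (4 n cos θ_r) = 416 / (4 × 1.415 × 0.897) = 81.9 nm.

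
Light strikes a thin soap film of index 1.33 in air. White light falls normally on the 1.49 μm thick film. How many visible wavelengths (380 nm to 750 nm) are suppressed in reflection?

Ray reflecting at the top interface goes from n = 1.0 toward n = 1.33: a half-wave phase shift.
Ray reflecting at the bottom interface goes from n = 1.33 toward n = 1.0: no phase shift.
The two reflections differ by half a wavelength.
With one net inversion, destructive interference in reflection requires 2 n t = m λ.
λ = 2 n t / m = 3963 / m nm.
m=5: 793 nm (IR); m=6: 661 nm (visible); m=7: 566 nm (visible); m=8: 495 nm (visible); m=9: 440 nm (visible); m=10: 396 nm (visible); m=11: 360 nm (UV).

5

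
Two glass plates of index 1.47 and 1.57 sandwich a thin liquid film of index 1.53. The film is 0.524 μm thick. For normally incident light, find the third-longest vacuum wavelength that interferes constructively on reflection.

Top surface (1.47 → 1.53): reflection off a higher-index medium gives a half-wave phase shift.
At the lower boundary (n = 1.53 to n = 1.57) the reflected ray undergoes a half-wave phase shift.
Zero or two π shifts → no net half-wave offset.
For maximum reflection here: 2 n t = m λ.
λ = 2 n t / m. The third-longest wavelength is m = 3: λ = 2 × 1.53 × 524 / 3.00 = 534 nm.

534 nm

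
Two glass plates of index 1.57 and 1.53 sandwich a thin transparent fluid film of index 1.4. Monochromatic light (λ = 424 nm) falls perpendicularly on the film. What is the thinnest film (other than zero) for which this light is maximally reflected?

At the upper boundary (n = 1.57 to n = 1.4) the reflected ray undergoes no phase shift.
At the lower boundary (n = 1.4 to n = 1.53) the reflected ray undergoes a half-wave phase shift.
Exactly one π shift → a net half-wave offset.
So the condition for constructive reflection is 2 n t = (m + ½) λ.
Minimum at m = 0: t = λ / (4 n) = 424 / (4 × 1.4) = 75.7 nm.

75.7 nm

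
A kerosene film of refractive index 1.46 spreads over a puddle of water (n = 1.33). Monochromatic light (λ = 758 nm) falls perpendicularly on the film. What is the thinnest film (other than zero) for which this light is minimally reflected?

Top surface (1.0 → 1.46): reflection off a higher-index medium gives a half-wave phase shift.
At the lower boundary (n = 1.46 to n = 1.33) the reflected ray undergoes no phase shift.
Exactly one π shift → a net half-wave offset.
So the condition for destructive reflection is 2 n t = m λ.
Minimum nonzero at m = 1: t = λ / (2 n) = 758 / (2 × 1.46) = 260 nm.

260 nm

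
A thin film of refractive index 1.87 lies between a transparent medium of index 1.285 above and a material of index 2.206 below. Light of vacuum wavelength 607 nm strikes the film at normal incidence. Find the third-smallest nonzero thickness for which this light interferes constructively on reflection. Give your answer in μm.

0.487 μm

Ray reflecting at the top interface goes from n = 1.285 toward n = 1.87: a half-wave phase shift.
Bottom surface (1.87 → 2.206): reflection off a higher-index medium gives a half-wave phase shift.
Zero or two π shifts → no net half-wave offset.
So the condition for constructive reflection is 2 n t = m λ.
The third-smallest nonzero thickness corresponds to m = 3: t = m λ / (2 n) = 3.00 × 607 / (2 × 1.87) = 487 nm.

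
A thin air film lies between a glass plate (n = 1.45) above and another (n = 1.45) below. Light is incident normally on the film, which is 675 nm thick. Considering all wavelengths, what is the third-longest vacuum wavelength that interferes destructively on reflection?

450 nm

Top surface (1.45 → 1.0): reflection off a lower-index medium gives no phase shift.
Ray reflecting at the bottom interface goes from n = 1.0 toward n = 1.45: a half-wave phase shift.
Net: one phase inversion between the two reflected rays.
For weak reflection here: 2 n t = m λ.
λ = 2 n t / m. The third-longest wavelength is m = 3: λ = 2 × 1.0 × 675 / 3.00 = 450 nm.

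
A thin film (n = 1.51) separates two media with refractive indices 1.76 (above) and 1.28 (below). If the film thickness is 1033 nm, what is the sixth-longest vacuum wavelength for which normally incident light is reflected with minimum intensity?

Ray reflecting at the top interface goes from n = 1.76 toward n = 1.51: no phase shift.
At the lower boundary (n = 1.51 to n = 1.28) the reflected ray undergoes no phase shift.
Zero or two π shifts → no net half-wave offset.
So the condition for destructive reflection is 2 n t = (m + ½) λ.
λ = 2 n t / (m + ½). The sixth-longest wavelength is m = 5: λ = 2 × 1.51 × 1033 / 5.50 = 567 nm.

567 nm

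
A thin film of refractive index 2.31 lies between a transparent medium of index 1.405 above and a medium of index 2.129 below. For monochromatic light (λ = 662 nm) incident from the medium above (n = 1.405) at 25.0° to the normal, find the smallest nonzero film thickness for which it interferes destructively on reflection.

At the upper boundary (n = 1.405 to n = 2.31) the reflected ray undergoes a half-wave phase shift.
Bottom surface (2.31 → 2.129): reflection off a lower-index medium gives no phase shift.
The two reflections differ by half a wavelength.
With one net inversion, destructive interference in reflection requires 2 n t cos θ_r = m λ.
Snell's law: 1.405 sin 25.0° = 2.31 sin θ_r → sin θ_r = 0.257, cos θ_r = 0.966.
Minimum nonzero at m = 1: t = λ / (2 n cos θ_r) = 662 / (2 × 2.31 × 0.966) = 148 nm.

148 nm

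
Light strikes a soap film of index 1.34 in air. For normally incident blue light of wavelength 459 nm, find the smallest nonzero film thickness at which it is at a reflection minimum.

Ray reflecting at the top interface goes from n = 1.0 toward n = 1.34: a half-wave phase shift.
At the lower boundary (n = 1.34 to n = 1.0) the reflected ray undergoes no phase shift.
Net: one phase inversion between the two reflected rays.
With one net inversion, destructive interference in reflection requires 2 n t = m λ.
Minimum nonzero at m = 1: t = λ / (2 n) = 459 / (2 × 1.34) = 171 nm.

171 nm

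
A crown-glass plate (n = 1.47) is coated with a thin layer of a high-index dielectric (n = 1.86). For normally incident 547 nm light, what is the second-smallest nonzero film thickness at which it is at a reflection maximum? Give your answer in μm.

Ray reflecting at the top interface goes from n = 1.0 toward n = 1.86: a half-wave phase shift.
Bottom surface (1.86 → 1.47): reflection off a lower-index medium gives no phase shift.
Net: one phase inversion between the two reflected rays.
For maximum reflection here: 2 n t = (m + ½) λ.
The second-smallest nonzero thickness corresponds to m = 1: t = (m + ½) λ / (2 n) = 1.50 × 547 / (2 × 1.86) = 221 nm.

0.221 μm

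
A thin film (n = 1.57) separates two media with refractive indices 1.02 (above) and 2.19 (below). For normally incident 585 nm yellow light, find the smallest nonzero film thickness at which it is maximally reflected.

186 nm

Ray reflecting at the top interface goes from n = 1.02 toward n = 1.57: a half-wave phase shift.
At the lower boundary (n = 1.57 to n = 2.19) the reflected ray undergoes a half-wave phase shift.
Net: no relative phase inversion (both shifts match).
For strong reflection here: 2 n t = m λ.
Minimum nonzero at m = 1: t = λ / (2 n) = 585 / (2 × 1.57) = 186 nm.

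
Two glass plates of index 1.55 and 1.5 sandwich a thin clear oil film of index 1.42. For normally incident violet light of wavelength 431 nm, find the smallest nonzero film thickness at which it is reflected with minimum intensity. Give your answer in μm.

0.152 μm

Ray reflecting at the top interface goes from n = 1.55 toward n = 1.42: no phase shift.
Ray reflecting at the bottom interface goes from n = 1.42 toward n = 1.5: a half-wave phase shift.
Exactly one π shift → a net half-wave offset.
So the condition for destructive reflection is 2 n t = m λ.
Minimum nonzero at m = 1: t = λ / (2 n) = 431 / (2 × 1.42) = 152 nm.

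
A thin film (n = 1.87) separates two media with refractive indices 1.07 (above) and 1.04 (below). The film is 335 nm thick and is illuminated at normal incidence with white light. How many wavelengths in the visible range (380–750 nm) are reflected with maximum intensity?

Ray reflecting at the top interface goes from n = 1.07 toward n = 1.87: a half-wave phase shift.
At the lower boundary (n = 1.87 to n = 1.04) the reflected ray undergoes no phase shift.
Exactly one π shift → a net half-wave offset.
So the condition for constructive reflection is 2 n t = (m + ½) λ.
λ = 2 n t / (m + ½) = 1253 / (m + ½) nm.
m=1: 835 nm (IR); m=2: 501 nm (visible); m=3: 358 nm (UV).

1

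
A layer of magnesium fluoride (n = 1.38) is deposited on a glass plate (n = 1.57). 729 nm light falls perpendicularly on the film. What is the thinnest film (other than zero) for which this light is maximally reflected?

At the upper boundary (n = 1.0 to n = 1.38) the reflected ray undergoes a half-wave phase shift.
Bottom surface (1.38 → 1.57): reflection off a higher-index medium gives a half-wave phase shift.
The two reflections carry the same phase change, so no net offset.
With no net inversion, constructive interference in reflection requires 2 n t = m λ.
Minimum nonzero at m = 1: t = λ / (2 n) = 729 / (2 × 1.38) = 264 nm.

264 nm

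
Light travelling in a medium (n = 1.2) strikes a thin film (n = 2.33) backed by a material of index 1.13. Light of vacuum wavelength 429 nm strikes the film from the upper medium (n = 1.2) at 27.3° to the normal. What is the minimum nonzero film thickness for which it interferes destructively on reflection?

94.7 nm

At the upper boundary (n = 1.2 to n = 2.33) the reflected ray undergoes a half-wave phase shift.
At the lower boundary (n = 2.33 to n = 1.13) the reflected ray undergoes no phase shift.
Net: one phase inversion between the two reflected rays.
For dark reflection here: 2 n t cos θ_r = m λ.
Snell's law: 1.2 sin 27.3° = 2.33 sin θ_r → sin θ_r = 0.236, cos θ_r = 0.972.
Minimum nonzero at m = 1: t = λ / (2 n cos θ_r) = 429 / (2 × 2.33 × 0.972) = 94.7 nm.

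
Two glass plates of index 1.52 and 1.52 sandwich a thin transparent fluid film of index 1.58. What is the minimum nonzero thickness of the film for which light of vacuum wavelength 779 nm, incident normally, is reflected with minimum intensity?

247 nm

Top surface (1.52 → 1.58): reflection off a higher-index medium gives a half-wave phase shift.
Ray reflecting at the bottom interface goes from n = 1.58 toward n = 1.52: no phase shift.
Exactly one π shift → a net half-wave offset.
With one net inversion, destructive interference in reflection requires 2 n t = m λ.
Minimum nonzero at m = 1: t = λ / (2 n) = 779 / (2 × 1.58) = 247 nm.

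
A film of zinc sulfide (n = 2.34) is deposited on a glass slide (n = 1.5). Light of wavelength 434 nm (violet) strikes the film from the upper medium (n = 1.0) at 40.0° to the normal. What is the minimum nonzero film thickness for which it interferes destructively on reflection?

Top surface (1.0 → 2.34): reflection off a higher-index medium gives a half-wave phase shift.
At the lower boundary (n = 2.34 to n = 1.5) the reflected ray undergoes no phase shift.
The two reflections differ by half a wavelength.
For weak reflection here: 2 n t cos θ_r = m λ.
Snell's law: 1.0 sin 40.0° = 2.34 sin θ_r → sin θ_r = 0.275, cos θ_r = 0.962.
Minimum nonzero at m = 1: t = λ / (2 n cos θ_r) = 434 / (2 × 2.34 × 0.962) = 96.4 nm.

96.4 nm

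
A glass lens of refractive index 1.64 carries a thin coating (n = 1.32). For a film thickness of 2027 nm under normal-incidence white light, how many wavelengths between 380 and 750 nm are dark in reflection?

7

Top surface (1.0 → 1.32): reflection off a higher-index medium gives a half-wave phase shift.
At the lower boundary (n = 1.32 to n = 1.64) the reflected ray undergoes a half-wave phase shift.
Zero or two π shifts → no net half-wave offset.
With no net inversion, destructive interference in reflection requires 2 n t = (m + ½) λ.
λ = 2 n t / (m + ½) = 5351 / (m + ½) nm.
m=6: 823 nm (IR); m=7: 714 nm (visible); m=8: 630 nm (visible); m=9: 563 nm (visible); m=10: 510 nm (visible); m=11: 465 nm (visible); m=12: 428 nm (visible); m=13: 396 nm (visible); m=14: 369 nm (UV).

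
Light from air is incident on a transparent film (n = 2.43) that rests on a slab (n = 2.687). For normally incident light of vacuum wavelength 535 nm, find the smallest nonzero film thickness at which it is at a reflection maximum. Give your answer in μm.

0.110 μm

Ray reflecting at the top interface goes from n = 1.0 toward n = 2.43: a half-wave phase shift.
At the lower boundary (n = 2.43 to n = 2.687) the reflected ray undergoes a half-wave phase shift.
The two reflections carry the same phase change, so no net offset.
For bright reflection here: 2 n t = m λ.
Minimum nonzero at m = 1: t = λ / (2 n) = 535 / (2 × 2.43) = 110 nm.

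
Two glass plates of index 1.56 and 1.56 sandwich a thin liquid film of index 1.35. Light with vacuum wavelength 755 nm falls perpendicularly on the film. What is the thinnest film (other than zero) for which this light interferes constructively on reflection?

Ray reflecting at the top interface goes from n = 1.56 toward n = 1.35: no phase shift.
Bottom surface (1.35 → 1.56): reflection off a higher-index medium gives a half-wave phase shift.
Exactly one π shift → a net half-wave offset.
With one net inversion, constructive interference in reflection requires 2 n t = (m + ½) λ.
Minimum at m = 0: t = λ / (4 n) = 755 / (4 × 1.35) = 140 nm.

140 nm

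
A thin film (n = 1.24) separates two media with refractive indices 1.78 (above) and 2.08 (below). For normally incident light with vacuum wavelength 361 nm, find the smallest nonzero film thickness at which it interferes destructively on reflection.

146 nm

Top surface (1.78 → 1.24): reflection off a lower-index medium gives no phase shift.
At the lower boundary (n = 1.24 to n = 2.08) the reflected ray undergoes a half-wave phase shift.
Exactly one π shift → a net half-wave offset.
For minimum reflection here: 2 n t = m λ.
Minimum nonzero at m = 1: t = λ / (2 n) = 361 / (2 × 1.24) = 146 nm.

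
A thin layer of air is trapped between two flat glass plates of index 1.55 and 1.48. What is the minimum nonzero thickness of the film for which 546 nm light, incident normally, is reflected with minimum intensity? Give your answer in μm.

Top surface (1.55 → 1.0): reflection off a lower-index medium gives no phase shift.
At the lower boundary (n = 1.0 to n = 1.48) the reflected ray undergoes a half-wave phase shift.
Net: one phase inversion between the two reflected rays.
With one net inversion, destructive interference in reflection requires 2 n t = m λ.
Minimum nonzero at m = 1: t = λ / (2 n) = 546 / (2 × 1.0) = 273 nm.

0.273 μm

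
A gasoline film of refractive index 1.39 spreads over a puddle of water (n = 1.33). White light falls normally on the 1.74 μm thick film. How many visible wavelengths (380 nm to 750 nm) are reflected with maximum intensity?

Ray reflecting at the top interface goes from n = 1.0 toward n = 1.39: a half-wave phase shift.
Bottom surface (1.39 → 1.33): reflection off a lower-index medium gives no phase shift.
Exactly one π shift → a net half-wave offset.
With one net inversion, constructive interference in reflection requires 2 n t = (m + ½) λ.
λ = 2 n t / (m + ½) = 4837 / (m + ½) nm.
m=5: 879 nm (IR); m=6: 744 nm (visible); m=7: 645 nm (visible); m=8: 569 nm (visible); m=9: 509 nm (visible); m=10: 461 nm (visible); m=11: 421 nm (visible); m=12: 387 nm (visible); m=13: 358 nm (UV).

7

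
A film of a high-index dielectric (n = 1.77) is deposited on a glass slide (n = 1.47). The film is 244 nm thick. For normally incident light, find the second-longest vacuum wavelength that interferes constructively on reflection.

Top surface (1.0 → 1.77): reflection off a higher-index medium gives a half-wave phase shift.
Ray reflecting at the bottom interface goes from n = 1.77 toward n = 1.47: no phase shift.
The two reflections differ by half a wavelength.
For maximum reflection here: 2 n t = (m + ½) λ.
λ = 2 n t / (m + ½). The second-longest wavelength is m = 1: λ = 2 × 1.77 × 244 / 1.50 = 576 nm.

576 nm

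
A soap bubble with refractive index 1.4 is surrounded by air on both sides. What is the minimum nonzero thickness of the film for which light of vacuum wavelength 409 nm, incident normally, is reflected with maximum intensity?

73.0 nm

Top surface (1.0 → 1.4): reflection off a higher-index medium gives a half-wave phase shift.
Ray reflecting at the bottom interface goes from n = 1.4 toward n = 1.0: no phase shift.
Exactly one π shift → a net half-wave offset.
For maximum reflection here: 2 n t = (m + ½) λ.
Minimum at m = 0: t = λ / (4 n) = 409 / (4 × 1.4) = 73.0 nm.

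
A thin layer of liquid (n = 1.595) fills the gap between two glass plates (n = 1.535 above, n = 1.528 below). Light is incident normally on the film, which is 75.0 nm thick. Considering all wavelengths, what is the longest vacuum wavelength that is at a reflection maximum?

Top surface (1.535 → 1.595): reflection off a higher-index medium gives a half-wave phase shift.
At the lower boundary (n = 1.595 to n = 1.528) the reflected ray undergoes no phase shift.
Exactly one π shift → a net half-wave offset.
For strong reflection here: 2 n t = (m + ½) λ.
λ = 2 n t / (m + ½). The longest wavelength is m = 0: λ = 2 × 1.595 × 75.0 / 0.500 = 479 nm.

479 nm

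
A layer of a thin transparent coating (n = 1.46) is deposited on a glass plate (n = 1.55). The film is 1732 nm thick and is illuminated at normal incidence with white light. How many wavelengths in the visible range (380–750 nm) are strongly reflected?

7

Ray reflecting at the top interface goes from n = 1.0 toward n = 1.46: a half-wave phase shift.
At the lower boundary (n = 1.46 to n = 1.55) the reflected ray undergoes a half-wave phase shift.
Net: no relative phase inversion (both shifts match).
For maximum reflection here: 2 n t = m λ.
λ = 2 n t / m = 5057 / m nm.
m=6: 843 nm (IR); m=7: 722 nm (visible); m=8: 632 nm (visible); m=9: 562 nm (visible); m=10: 506 nm (visible); m=11: 460 nm (visible); m=12: 421 nm (visible); m=13: 389 nm (visible); m=14: 361 nm (UV).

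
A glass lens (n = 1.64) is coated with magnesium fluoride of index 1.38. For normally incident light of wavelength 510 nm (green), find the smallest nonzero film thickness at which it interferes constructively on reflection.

Top surface (1.0 → 1.38): reflection off a higher-index medium gives a half-wave phase shift.
Bottom surface (1.38 → 1.64): reflection off a higher-index medium gives a half-wave phase shift.
Zero or two π shifts → no net half-wave offset.
For bright reflection here: 2 n t = m λ.
Minimum nonzero at m = 1: t = λ / (2 n) = 510 / (2 × 1.38) = 185 nm.

185 nm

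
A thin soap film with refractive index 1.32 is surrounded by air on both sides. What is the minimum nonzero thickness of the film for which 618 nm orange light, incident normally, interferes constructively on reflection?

117 nm

Ray reflecting at the top interface goes from n = 1.0 toward n = 1.32: a half-wave phase shift.
Ray reflecting at the bottom interface goes from n = 1.32 toward n = 1.0: no phase shift.
Exactly one π shift → a net half-wave offset.
For strong reflection here: 2 n t = (m + ½) λ.
Minimum at m = 0: t = λ / (4 n) = 618 / (4 × 1.32) = 117 nm.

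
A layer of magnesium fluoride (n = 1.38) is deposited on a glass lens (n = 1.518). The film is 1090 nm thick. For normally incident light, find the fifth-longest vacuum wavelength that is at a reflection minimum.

669 nm

At the upper boundary (n = 1.0 to n = 1.38) the reflected ray undergoes a half-wave phase shift.
Bottom surface (1.38 → 1.518): reflection off a higher-index medium gives a half-wave phase shift.
The two reflections carry the same phase change, so no net offset.
So the condition for destructive reflection is 2 n t = (m + ½) λ.
λ = 2 n t / (m + ½). The fifth-longest wavelength is m = 4: λ = 2 × 1.38 × 1090 / 4.50 = 669 nm.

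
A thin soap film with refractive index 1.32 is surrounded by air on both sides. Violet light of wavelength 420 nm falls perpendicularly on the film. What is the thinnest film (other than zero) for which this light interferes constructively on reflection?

Ray reflecting at the top interface goes from n = 1.0 toward n = 1.32: a half-wave phase shift.
Ray reflecting at the bottom interface goes from n = 1.32 toward n = 1.0: no phase shift.
Exactly one π shift → a net half-wave offset.
For strong reflection here: 2 n t = (m + ½) λ.
Minimum at m = 0: t = λ / (4 n) = 420 / (4 × 1.32) = 79.5 nm.

79.5 nm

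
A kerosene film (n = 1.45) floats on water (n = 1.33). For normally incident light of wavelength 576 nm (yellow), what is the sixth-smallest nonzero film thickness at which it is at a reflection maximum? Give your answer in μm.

Ray reflecting at the top interface goes from n = 1.0 toward n = 1.45: a half-wave phase shift.
Ray reflecting at the bottom interface goes from n = 1.45 toward n = 1.33: no phase shift.
Net: one phase inversion between the two reflected rays.
For bright reflection here: 2 n t = (m + ½) λ.
The sixth-smallest nonzero thickness corresponds to m = 5: t = (m + ½) λ / (2 n) = 5.50 × 576 / (2 × 1.45) = 1092 nm.

1.09 μm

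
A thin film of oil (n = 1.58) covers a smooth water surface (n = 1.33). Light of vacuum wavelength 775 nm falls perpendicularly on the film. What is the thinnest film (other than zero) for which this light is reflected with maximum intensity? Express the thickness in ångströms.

At the upper boundary (n = 1.0 to n = 1.58) the reflected ray undergoes a half-wave phase shift.
Ray reflecting at the bottom interface goes from n = 1.58 toward n = 1.33: no phase shift.
Net: one phase inversion between the two reflected rays.
With one net inversion, constructive interference in reflection requires 2 n t = (m + ½) λ.
Minimum at m = 0: t = λ / (4 n) = 775 / (4 × 1.58) = 123 nm.

1226 Å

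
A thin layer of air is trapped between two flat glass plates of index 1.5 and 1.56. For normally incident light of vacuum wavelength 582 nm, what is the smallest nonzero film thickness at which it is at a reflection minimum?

Ray reflecting at the top interface goes from n = 1.5 toward n = 1.0: no phase shift.
Ray reflecting at the bottom interface goes from n = 1.0 toward n = 1.56: a half-wave phase shift.
Exactly one π shift → a net half-wave offset.
With one net inversion, destructive interference in reflection requires 2 n t = m λ.
The smallest nonzero thickness corresponds to m = 1: t = m λ / (2 n) = 1.00 × 582 / (2 × 1.0) = 291 nm.

291 nm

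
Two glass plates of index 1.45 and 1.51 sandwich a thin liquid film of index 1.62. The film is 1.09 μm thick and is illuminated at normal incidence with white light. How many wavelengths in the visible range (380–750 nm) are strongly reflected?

At the upper boundary (n = 1.45 to n = 1.62) the reflected ray undergoes a half-wave phase shift.
Bottom surface (1.62 → 1.51): reflection off a lower-index medium gives no phase shift.
Exactly one π shift → a net half-wave offset.
For strong reflection here: 2 n t = (m + ½) λ.
λ = 2 n t / (m + ½) = 3532 / (m + ½) nm.
m=4: 785 nm (IR); m=5: 642 nm (visible); m=6: 543 nm (visible); m=7: 471 nm (visible); m=8: 415 nm (visible); m=9: 372 nm (UV).

4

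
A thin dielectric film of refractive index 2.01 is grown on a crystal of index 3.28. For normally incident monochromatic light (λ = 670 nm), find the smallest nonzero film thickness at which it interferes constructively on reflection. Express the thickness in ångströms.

At the upper boundary (n = 1.0 to n = 2.01) the reflected ray undergoes a half-wave phase shift.
Ray reflecting at the bottom interface goes from n = 2.01 toward n = 3.28: a half-wave phase shift.
Net: no relative phase inversion (both shifts match).
For strong reflection here: 2 n t = m λ.
Minimum nonzero at m = 1: t = λ / (2 n) = 670 / (2 × 2.01) = 167 nm.

1667 Å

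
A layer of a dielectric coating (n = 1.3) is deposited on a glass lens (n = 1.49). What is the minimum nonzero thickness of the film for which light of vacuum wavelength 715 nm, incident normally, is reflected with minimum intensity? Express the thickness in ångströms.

1375 Å

At the upper boundary (n = 1.0 to n = 1.3) the reflected ray undergoes a half-wave phase shift.
At the lower boundary (n = 1.3 to n = 1.49) the reflected ray undergoes a half-wave phase shift.
Zero or two π shifts → no net half-wave offset.
With no net inversion, destructive interference in reflection requires 2 n t = (m + ½) λ.
Minimum at m = 0: t = λ / (4 n) = 715 / (4 × 1.3) = 138 nm.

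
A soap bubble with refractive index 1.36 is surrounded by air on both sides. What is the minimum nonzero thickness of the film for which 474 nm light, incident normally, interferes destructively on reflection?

174 nm

Ray reflecting at the top interface goes from n = 1.0 toward n = 1.36: a half-wave phase shift.
Bottom surface (1.36 → 1.0): reflection off a lower-index medium gives no phase shift.
Exactly one π shift → a net half-wave offset.
For minimum reflection here: 2 n t = m λ.
Minimum nonzero at m = 1: t = λ / (2 n) = 474 / (2 × 1.36) = 174 nm.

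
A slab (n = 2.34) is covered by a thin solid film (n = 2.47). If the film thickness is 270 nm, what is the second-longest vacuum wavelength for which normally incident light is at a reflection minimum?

Ray reflecting at the top interface goes from n = 1.0 toward n = 2.47: a half-wave phase shift.
Bottom surface (2.47 → 2.34): reflection off a lower-index medium gives no phase shift.
Net: one phase inversion between the two reflected rays.
For minimum reflection here: 2 n t = m λ.
λ = 2 n t / m. The second-longest wavelength is m = 2: λ = 2 × 2.47 × 270 / 2.00 = 667 nm.

667 nm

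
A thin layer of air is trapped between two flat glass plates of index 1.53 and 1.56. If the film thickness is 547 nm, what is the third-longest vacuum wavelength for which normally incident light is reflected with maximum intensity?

438 nm

At the upper boundary (n = 1.53 to n = 1.0) the reflected ray undergoes no phase shift.
Bottom surface (1.0 → 1.56): reflection off a higher-index medium gives a half-wave phase shift.
Net: one phase inversion between the two reflected rays.
So the condition for constructive reflection is 2 n t = (m + ½) λ.
λ = 2 n t / (m + ½). The third-longest wavelength is m = 2: λ = 2 × 1.0 × 547 / 2.50 = 438 nm.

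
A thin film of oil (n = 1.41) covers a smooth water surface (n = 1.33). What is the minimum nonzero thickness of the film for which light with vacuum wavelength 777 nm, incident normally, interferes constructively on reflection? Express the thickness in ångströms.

At the upper boundary (n = 1.0 to n = 1.41) the reflected ray undergoes a half-wave phase shift.
Ray reflecting at the bottom interface goes from n = 1.41 toward n = 1.33: no phase shift.
Exactly one π shift → a net half-wave offset.
For strong reflection here: 2 n t = (m + ½) λ.
Minimum at m = 0: t = λ / (4 n) = 777 / (4 × 1.41) = 138 nm.

1378 Å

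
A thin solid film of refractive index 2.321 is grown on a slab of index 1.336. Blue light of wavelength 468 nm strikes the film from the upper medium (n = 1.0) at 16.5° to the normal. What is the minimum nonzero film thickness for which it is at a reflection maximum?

At the upper boundary (n = 1.0 to n = 2.321) the reflected ray undergoes a half-wave phase shift.
Bottom surface (2.321 → 1.336): reflection off a lower-index medium gives no phase shift.
Net: one phase inversion between the two reflected rays.
With one net inversion, constructive interference in reflection requires 2 n t cos θ_r = (m + ½) λ.
Snell's law: 1.0 sin 16.5° = 2.321 sin θ_r → sin θ_r = 0.122, cos θ_r = 0.992.
Minimum at m = 0: t = λ / (4 n cos θ_r) = 468 / (4 × 2.321 × 0.992) = 50.8 nm.

50.8 nm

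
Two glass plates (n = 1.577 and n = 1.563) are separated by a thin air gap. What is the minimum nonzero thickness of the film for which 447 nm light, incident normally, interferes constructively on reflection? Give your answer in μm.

Ray reflecting at the top interface goes from n = 1.577 toward n = 1.0: no phase shift.
Bottom surface (1.0 → 1.563): reflection off a higher-index medium gives a half-wave phase shift.
Net: one phase inversion between the two reflected rays.
For maximum reflection here: 2 n t = (m + ½) λ.
Minimum at m = 0: t = λ / (4 n) = 447 / (4 × 1.0) = 112 nm.

0.112 μm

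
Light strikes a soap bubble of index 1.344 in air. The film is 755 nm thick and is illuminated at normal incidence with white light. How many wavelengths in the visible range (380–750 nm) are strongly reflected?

Top surface (1.0 → 1.344): reflection off a higher-index medium gives a half-wave phase shift.
At the lower boundary (n = 1.344 to n = 1.0) the reflected ray undergoes no phase shift.
The two reflections differ by half a wavelength.
For maximum reflection here: 2 n t = (m + ½) λ.
λ = 2 n t / (m + ½) = 2029 / (m + ½) nm.
m=2: 812 nm (IR); m=3: 580 nm (visible); m=4: 451 nm (visible); m=5: 369 nm (UV).

2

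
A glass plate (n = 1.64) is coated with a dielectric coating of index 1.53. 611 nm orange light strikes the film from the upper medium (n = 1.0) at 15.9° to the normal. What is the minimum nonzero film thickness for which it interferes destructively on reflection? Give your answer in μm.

0.101 μm

At the upper boundary (n = 1.0 to n = 1.53) the reflected ray undergoes a half-wave phase shift.
Ray reflecting at the bottom interface goes from n = 1.53 toward n = 1.64: a half-wave phase shift.
Zero or two π shifts → no net half-wave offset.
For weak reflection here: 2 n t cos θ_r = (m + ½) λ.
Snell's law: 1.0 sin 15.9° = 1.53 sin θ_r → sin θ_r = 0.179, cos θ_r = 0.984.
Minimum at m = 0: t = λ / (4 n cos θ_r) = 611 / (4 × 1.53 × 0.984) = 101 nm.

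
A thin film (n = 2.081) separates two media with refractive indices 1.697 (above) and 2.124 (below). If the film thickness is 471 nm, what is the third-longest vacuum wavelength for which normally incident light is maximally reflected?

Ray reflecting at the top interface goes from n = 1.697 toward n = 2.081: a half-wave phase shift.
Ray reflecting at the bottom interface goes from n = 2.081 toward n = 2.124: a half-wave phase shift.
Net: no relative phase inversion (both shifts match).
So the condition for constructive reflection is 2 n t = m λ.
λ = 2 n t / m. The third-longest wavelength is m = 3: λ = 2 × 2.081 × 471 / 3.00 = 653 nm.

653 nm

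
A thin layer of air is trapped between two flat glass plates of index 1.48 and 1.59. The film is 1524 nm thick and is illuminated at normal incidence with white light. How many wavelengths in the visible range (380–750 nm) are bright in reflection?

4

Ray reflecting at the top interface goes from n = 1.48 toward n = 1.0: no phase shift.
Bottom surface (1.0 → 1.59): reflection off a higher-index medium gives a half-wave phase shift.
Net: one phase inversion between the two reflected rays.
For strong reflection here: 2 n t = (m + ½) λ.
λ = 2 n t / (m + ½) = 3048 / (m + ½) nm.
m=3: 871 nm (IR); m=4: 677 nm (visible); m=5: 554 nm (visible); m=6: 469 nm (visible); m=7: 406 nm (visible); m=8: 359 nm (UV).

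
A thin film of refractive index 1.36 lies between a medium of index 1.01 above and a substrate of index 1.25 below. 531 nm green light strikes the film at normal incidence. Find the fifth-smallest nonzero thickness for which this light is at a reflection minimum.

976 nm

Ray reflecting at the top interface goes from n = 1.01 toward n = 1.36: a half-wave phase shift.
Bottom surface (1.36 → 1.25): reflection off a lower-index medium gives no phase shift.
Exactly one π shift → a net half-wave offset.
With one net inversion, destructive interference in reflection requires 2 n t = m λ.
The fifth-smallest nonzero thickness corresponds to m = 5: t = m λ / (2 n) = 5.00 × 531 / (2 × 1.36) = 976 nm.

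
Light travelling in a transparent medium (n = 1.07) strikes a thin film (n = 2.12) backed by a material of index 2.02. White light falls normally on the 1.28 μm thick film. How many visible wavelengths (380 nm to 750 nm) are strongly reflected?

7

Ray reflecting at the top interface goes from n = 1.07 toward n = 2.12: a half-wave phase shift.
Bottom surface (2.12 → 2.02): reflection off a lower-index medium gives no phase shift.
Net: one phase inversion between the two reflected rays.
So the condition for constructive reflection is 2 n t = (m + ½) λ.
λ = 2 n t / (m + ½) = 5427 / (m + ½) nm.
m=6: 835 nm (IR); m=7: 724 nm (visible); m=8: 638 nm (visible); m=9: 571 nm (visible); m=10: 517 nm (visible); m=11: 472 nm (visible); m=12: 434 nm (visible); m=13: 402 nm (visible); m=14: 374 nm (UV).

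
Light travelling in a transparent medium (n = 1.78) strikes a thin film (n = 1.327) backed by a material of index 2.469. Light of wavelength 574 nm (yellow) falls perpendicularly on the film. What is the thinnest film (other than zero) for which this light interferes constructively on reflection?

At the upper boundary (n = 1.78 to n = 1.327) the reflected ray undergoes no phase shift.
Ray reflecting at the bottom interface goes from n = 1.327 toward n = 2.469: a half-wave phase shift.
Net: one phase inversion between the two reflected rays.
So the condition for constructive reflection is 2 n t = (m + ½) λ.
Minimum at m = 0: t = λ / (4 n) = 574 / (4 × 1.327) = 108 nm.

108 nm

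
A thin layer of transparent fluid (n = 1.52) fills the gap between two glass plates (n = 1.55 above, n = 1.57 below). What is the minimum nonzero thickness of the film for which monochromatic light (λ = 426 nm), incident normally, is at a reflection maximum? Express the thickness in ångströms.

701 Å

Ray reflecting at the top interface goes from n = 1.55 toward n = 1.52: no phase shift.
At the lower boundary (n = 1.52 to n = 1.57) the reflected ray undergoes a half-wave phase shift.
Exactly one π shift → a net half-wave offset.
So the condition for constructive reflection is 2 n t = (m + ½) λ.
Minimum at m = 0: t = λ / (4 n) = 426 / (4 × 1.52) = 70.1 nm.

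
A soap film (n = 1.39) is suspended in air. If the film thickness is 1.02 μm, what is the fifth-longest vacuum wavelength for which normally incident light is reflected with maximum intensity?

630 nm

Top surface (1.0 → 1.39): reflection off a higher-index medium gives a half-wave phase shift.
Ray reflecting at the bottom interface goes from n = 1.39 toward n = 1.0: no phase shift.
The two reflections differ by half a wavelength.
So the condition for constructive reflection is 2 n t = (m + ½) λ.
λ = 2 n t / (m + ½). The fifth-longest wavelength is m = 4: λ = 2 × 1.39 × 1020 / 4.50 = 630 nm.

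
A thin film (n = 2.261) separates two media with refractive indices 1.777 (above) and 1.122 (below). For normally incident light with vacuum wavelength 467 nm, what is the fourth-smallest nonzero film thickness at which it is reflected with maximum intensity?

Ray reflecting at the top interface goes from n = 1.777 toward n = 2.261: a half-wave phase shift.
At the lower boundary (n = 2.261 to n = 1.122) the reflected ray undergoes no phase shift.
Net: one phase inversion between the two reflected rays.
For strong reflection here: 2 n t = (m + ½) λ.
The fourth-smallest nonzero thickness corresponds to m = 3: t = (m + ½) λ / (2 n) = 3.50 × 467 / (2 × 2.261) = 361 nm.

361 nm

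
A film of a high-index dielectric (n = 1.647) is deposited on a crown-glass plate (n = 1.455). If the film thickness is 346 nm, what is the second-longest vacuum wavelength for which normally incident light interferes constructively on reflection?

760 nm

Ray reflecting at the top interface goes from n = 1.0 toward n = 1.647: a half-wave phase shift.
Ray reflecting at the bottom interface goes from n = 1.647 toward n = 1.455: no phase shift.
The two reflections differ by half a wavelength.
So the condition for constructive reflection is 2 n t = (m + ½) λ.
λ = 2 n t / (m + ½). The second-longest wavelength is m = 1: λ = 2 × 1.647 × 346 / 1.50 = 760 nm.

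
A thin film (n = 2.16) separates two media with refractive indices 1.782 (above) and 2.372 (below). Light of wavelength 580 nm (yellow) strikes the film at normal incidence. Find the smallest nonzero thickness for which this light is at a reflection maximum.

134 nm

Ray reflecting at the top interface goes from n = 1.782 toward n = 2.16: a half-wave phase shift.
At the lower boundary (n = 2.16 to n = 2.372) the reflected ray undergoes a half-wave phase shift.
The two reflections carry the same phase change, so no net offset.
For maximum reflection here: 2 n t = m λ.
The smallest nonzero thickness corresponds to m = 1: t = m λ / (2 n) = 1.00 × 580 / (2 × 2.16) = 134 nm.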